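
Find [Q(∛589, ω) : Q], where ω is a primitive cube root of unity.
[Q(∛589, ω) : Q] = 6

[Q(∛589):Q] = 3 (min poly x^3 - 589, irreducible since 589 is not a perfect cube). [Q(ω):Q] = 2 (min poly x^2 + x + 1). Since Q(∛589) ⊂ R and ω ∉ R, we have ω ∉ Q(∛589), so x^2 + x + 1 remains irreducible over Q(∛589) and [Q(∛589, ω) : Q(∛589)] = 2. By the tower law, [Q(∛589, ω) : Q] = 3 · 2 = 6. (In fact Q(∛589, ω) is the splitting field of x^3 - 589 over Q.)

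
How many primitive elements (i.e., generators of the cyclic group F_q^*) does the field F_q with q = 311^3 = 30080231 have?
There are φ(30080230) = 11028960 primitive elements

F_q^* is cyclic of order q - 1 = 30080230. A cyclic group of order m has exactly φ(m) generators. Here m = 30080230 = 2 · 5 · 19 · 31 · 5107, so the number of primitive elements is φ(30080230) = 11028960.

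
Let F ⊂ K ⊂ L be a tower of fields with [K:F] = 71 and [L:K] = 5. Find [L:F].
[L:F] = 355

The tower law says that for any tower of field extensions F ⊂ K ⊂ L with finite degrees, [L:F] = [L:K] · [K:F]. Here this gives [L:F] = 5 · 71 = 355.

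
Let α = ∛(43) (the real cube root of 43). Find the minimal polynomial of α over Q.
m_α(x) = x^3 - 43

α satisfies α^3 = 43, so x^3 - 43 annihilates α. By the rational root test, a rational root p/q (in lowest terms) of x^3 - 43 would satisfy p^3 = 43 q^3, forcing q = 1 and p^3 = 43; but 43 is not a perfect cube, contradiction. A monic cubic over Q with no rational root is irreducible (any nontrivial factorization would include a linear factor). Hence x^3 - 43 is the minimal polynomial of α, and in particular [Q(α):Q] = 3.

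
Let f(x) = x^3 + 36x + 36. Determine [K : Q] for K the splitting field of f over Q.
[K : Q] = 6

By the rational root test, any rational root of the monic integer polynomial f(x) = x^3 + 36x + 36 must be an integer dividing the constant term 36, i.e. one of ±{1, 2, 3, 4, 6, 9, 12, 18, 36}. Evaluating: f(1) = 73, f(-1) = -1, f(2) = 116, f(-2) = -44, f(3) = 171, f(-3) = -99, f(4) = 244, f(-4) = -172, f(6) = 468, f(-6) = -396, f(9) = 1089, f(-9) = -1017, f(12) = 2196, f(-12) = -2124, f(18) = 6516, f(-18) = -6444, f(36) = 47988, f(-36) = -47916; none is 0, so f has no rational root and is therefore irreducible over Q (a cubic with no linear factor over a field is irreducible). For an irreducible cubic, the Galois group is A_3 or S_3 according as the discriminant disc(f) = -4a^3 - 27b^2 = -4·(36)^3 - 27·(36)^2 = -221616 is or is not a square in Q. Here disc(f) = -221616 is not a perfect square in Q, so the Galois group of f over Q is not contained in A_3 and must be all of S_3. The splitting field has degree |S_3| = 6 over Q, so [K : Q] = 6.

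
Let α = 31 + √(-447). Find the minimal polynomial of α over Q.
m_α(x) = x^2 - 62x + 1408

From α - 31 = √(-447), squaring gives (α - 31)^2 = -447, i.e. α^2 - 62α + 961 = -447, so α^2 - 62α + 1408 = 0. The discriminant of x^2 - 62x + 1408 is (-62)^2 - 4·(1408) = 3844 - 5632 = -1788, and 4·(-447) is not a perfect square in Q since -447 is squarefree and ≠ 1. Hence x^2 - 62x + 1408 is irreducible over Q and is the minimal polynomial of α.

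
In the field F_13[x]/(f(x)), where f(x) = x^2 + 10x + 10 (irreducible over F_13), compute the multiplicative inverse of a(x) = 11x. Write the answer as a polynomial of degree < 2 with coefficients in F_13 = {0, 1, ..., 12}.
a(x)^(-1) ≡ 2x + 7 (mod f(x))

Since f is irreducible over F_13, F_13[x]/(f) is a field and a(x) ≠ 0 has an inverse. Apply the extended Euclidean algorithm to f(x) and a(x) in F_13[x]: f(x) = (6x + 8)·a(x) + (10). The last nonzero remainder is the constant 10 = gcd(f, a) in F_13. Back-substituting through the division chain expresses 10 = s(x)·a(x) + t(x)·f(x) with s(x) ≡ 7x + 5 (mod f), so (7x + 5)·a(x) ≡ 10 (mod f). Multiplying by 10^(-1) ≡ 4 in F_13 gives a(x)^(-1) ≡ 4·(7x + 5) ≡ 2x + 7 (mod f). Check: (11x)·(2x + 7) = 9x^2 + 12x ≡ 1 (mod x^2 + 10x + 10).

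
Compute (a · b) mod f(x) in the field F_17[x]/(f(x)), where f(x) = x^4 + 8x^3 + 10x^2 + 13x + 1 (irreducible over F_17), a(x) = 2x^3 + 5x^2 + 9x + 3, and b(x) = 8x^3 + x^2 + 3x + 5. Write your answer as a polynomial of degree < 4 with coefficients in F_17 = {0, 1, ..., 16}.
a · b ≡ 4x^3 + 11x^2 + 16 (mod f(x))

Multiply in F_17[x]: a(x)·b(x) = (2x^3 + 5x^2 + 9x + 3)·(8x^3 + x^2 + 3x + 5) = 16x^6 + 8x^5 + 15x^4 + 7x^3 + 4x^2 + 3x + 15. This has degree ≥ 4, so divide by f(x) over F_17: 16x^6 + 8x^5 + 15x^4 + 7x^3 + 4x^2 + 3x + 15 = (16x^2 + 16x + 16)·(x^4 + 8x^3 + 10x^2 + 13x + 1) + (4x^3 + 11x^2 + 16). Hence a·b ≡ 4x^3 + 11x^2 + 16 (mod f). (F_17[x]/(f) is a field with 17^4 = 83521 elements since f is irreducible of degree 4.)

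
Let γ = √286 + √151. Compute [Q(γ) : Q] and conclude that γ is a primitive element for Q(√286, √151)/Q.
[Q(γ) : Q] = 4 (equivalently, Q(γ) = Q(√286, √151))

Obviously Q(γ) ⊆ Q(√286, √151), and [Q(√286, √151):Q] = 4 (since 286, 151 are distinct squarefree integers > 1 with 43186 not a perfect square). To show equality we compute the minimal polynomial of γ. From γ = √286 + √151: γ^2 = 286 + 2√(43186) + 151 = 437 + 2√(43186), so γ^2 - 437 = 2√(43186); squaring, (γ^2 - 437)^2 = 4·43186, i.e. γ^4 - 874γ^2 + 190969 - 172744 = 0, i.e. γ^4 - 874γ^2 + 18225 = 0. So γ is a root of x^4 - 874x^2 + 18225. This polynomial is irreducible over Q: it has no rational root (each ±√286 ± √151 is irrational), and any factorization into two quadratics over Q would force √(43186) ∈ Q (pairing opposite roots) or √286, √151 ∈ Q (other pairings), all impossible. Hence [Q(γ):Q] = 4 = [Q(√286, √151):Q], so Q(γ) = Q(√286, √151).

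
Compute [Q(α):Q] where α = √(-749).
[Q(α):Q] = 2

[Q(α):Q] equals the degree of the minimal polynomial of α. Here α^2 = -749 and x^2 + 749 is irreducible (d = -749 is squarefree, ≠ 1, hence not a square), so deg(m_α) = 2. Thus [Q(α):Q] = 2.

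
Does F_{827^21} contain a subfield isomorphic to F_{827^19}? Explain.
No: F_{827^19} is not a subfield of F_{827^21}

F_{p^m} embeds in F_{p^n} iff m | n. Here 19 ∤ 21 (since 21 = 1·19 + 2 with remainder 2 ≠ 0), so F_{827^19} is not a subfield of F_{827^21}. Equivalently: if it were, the tower law would give 19 = [F_{827^19}:F_827] dividing [F_{827^21}:F_827] = 21, contradiction.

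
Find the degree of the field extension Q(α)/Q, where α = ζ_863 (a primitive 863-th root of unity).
[Q(α):Q] = 862

The minimal polynomial of ζ_863 over Q is the 863-th cyclotomic polynomial Φ_863(x), which is irreducible over Q and has degree φ(863) = 862. Hence [Q(α):Q] = φ(863) = 862.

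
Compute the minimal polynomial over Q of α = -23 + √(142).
m_α(x) = x^2 + 46x + 387

From α + 23 = √(142), squaring gives (α + 23)^2 = 142, i.e. α^2 + 46α + 529 = 142, so α^2 + 46α + 387 = 0. The discriminant of x^2 + 46x + 387 is (46)^2 - 4·(387) = 2116 - 1548 = 568, and 4·(142) is not a perfect square in Q since 142 is squarefree and ≠ 1. Hence x^2 + 46x + 387 is irreducible over Q and is the minimal polynomial of α.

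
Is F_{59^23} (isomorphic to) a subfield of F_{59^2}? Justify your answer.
No: F_{59^23} is not a subfield of F_{59^2}

F_{p^m} embeds in F_{p^n} iff m | n. Here 23 ∤ 2 (since 2 = 0·23 + 2 with remainder 2 ≠ 0), so F_{59^23} is not a subfield of F_{59^2}. Equivalently: if it were, the tower law would give 23 = [F_{59^23}:F_59] dividing [F_{59^2}:F_59] = 2, contradiction.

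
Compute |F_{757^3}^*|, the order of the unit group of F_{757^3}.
|F_{757^3}^*| = 433798092

F_{757^3} has 757^3 = 433798093 elements; its multiplicative group consists of all nonzero elements, so |F_{757^3}^*| = 433798093 - 1 = 433798092. (It is cyclic since any finite subgroup of the multiplicative group of a field is cyclic.)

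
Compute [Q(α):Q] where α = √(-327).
[Q(α):Q] = 2

[Q(α):Q] equals the degree of the minimal polynomial of α. Here α^2 = -327 and x^2 + 327 is irreducible (d = -327 is squarefree, ≠ 1, hence not a square), so deg(m_α) = 2. Thus [Q(α):Q] = 2.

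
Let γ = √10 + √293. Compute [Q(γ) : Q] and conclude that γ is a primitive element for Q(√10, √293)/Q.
[Q(γ) : Q] = 4 (equivalently, Q(γ) = Q(√10, √293))

Obviously Q(γ) ⊆ Q(√10, √293), and [Q(√10, √293):Q] = 4 (since 10, 293 are distinct squarefree integers > 1 with 2930 not a perfect square). To show equality we compute the minimal polynomial of γ. From γ = √10 + √293: γ^2 = 10 + 2√(2930) + 293 = 303 + 2√(2930), so γ^2 - 303 = 2√(2930); squaring, (γ^2 - 303)^2 = 4·2930, i.e. γ^4 - 606γ^2 + 91809 - 11720 = 0, i.e. γ^4 - 606γ^2 + 80089 = 0. So γ is a root of x^4 - 606x^2 + 80089. This polynomial is irreducible over Q: it has no rational root (each ±√10 ± √293 is irrational), and any factorization into two quadratics over Q would force √(2930) ∈ Q (pairing opposite roots) or √10, √293 ∈ Q (other pairings), all impossible. Hence [Q(γ):Q] = 4 = [Q(√10, √293):Q], so Q(γ) = Q(√10, √293).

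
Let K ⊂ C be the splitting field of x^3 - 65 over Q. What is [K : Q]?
[K : Q] = 6

The roots of x^3 - 65 are ∛65, ω∛65, ω^2∛65 where ω = e^(2πi/3) is a primitive cube root of unity, so K = Q(∛65, ω). Now [Q(∛65):Q] = 3 (since 65 is not a perfect cube, x^3 - 65 is irreducible) and [Q(ω):Q] = 2. Both 2 and 3 divide [K:Q], and [K:Q] ≤ 3·2 = 6, so [K:Q] = 6. (Equivalently: Q(∛65) ⊂ R but ω ∉ R, so [K : Q(∛65)] = 2.)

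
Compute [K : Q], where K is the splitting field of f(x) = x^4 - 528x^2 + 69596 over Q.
[K : Q] = 4

Solving the quadratic in x^2: x^2 = (528 ± √(528^2 - 4·69596))/2 = (528 ± √400)/2 = (528 ± 20)/2, giving x^2 = 274 or x^2 = 254. So f(x) = (x^2 - 274)(x^2 - 254) and the roots of f are ±√274, ±√254. Hence the splitting field is K = Q(√274, √254). Since 274 and 254 are distinct squarefree integers > 1, their product 69596 is not a perfect square, so √254 ∉ Q(√274). By the tower law [K:Q] = [Q(√274,√254):Q(√274)] · [Q(√274):Q] = 2 · 2 = 4.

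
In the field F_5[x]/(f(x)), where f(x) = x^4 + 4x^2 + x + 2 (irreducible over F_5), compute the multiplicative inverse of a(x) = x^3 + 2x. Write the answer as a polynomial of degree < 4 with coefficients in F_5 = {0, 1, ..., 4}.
a(x)^(-1) ≡ x^2 + 2x + 2 (mod f(x))

Since f is irreducible over F_5, F_5[x]/(f) is a field and a(x) ≠ 0 has an inverse. Apply the extended Euclidean algorithm to f(x) and a(x) in F_5[x]: f(x) = (x)·a(x) + (2x^2 + x + 2);  a(x) = (3x + 1)·(2x^2 + x + 2) + (3). The last nonzero remainder is the constant 3 = gcd(f, a) in F_5. Back-substituting through the division chain expresses 3 = s(x)·a(x) + t(x)·f(x) with s(x) ≡ 3x^2 + x + 1 (mod f), so (3x^2 + x + 1)·a(x) ≡ 3 (mod f). Multiplying by 3^(-1) ≡ 2 in F_5 gives a(x)^(-1) ≡ 2·(3x^2 + x + 1) ≡ x^2 + 2x + 2 (mod f). Check: (x^3 + 2x)·(x^2 + 2x + 2) = x^5 + 2x^4 + 4x^3 + 4x^2 + 4x ≡ 1 (mod x^4 + 4x^2 + x + 2).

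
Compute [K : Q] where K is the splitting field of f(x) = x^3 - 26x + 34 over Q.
[K : Q] = 6

By the rational root test, any rational root of the monic integer polynomial f(x) = x^3 - 26x + 34 must be an integer dividing the constant term 34, i.e. one of ±{1, 2, 17, 34}. Evaluating: f(1) = 9, f(-1) = 59, f(2) = -10, f(-2) = 78, f(17) = 4505, f(-17) = -4437, f(34) = 38454, f(-34) = -38386; none is 0, so f has no rational root and is therefore irreducible over Q (a cubic with no linear factor over a field is irreducible). For an irreducible cubic, the Galois group is A_3 or S_3 according as the discriminant disc(f) = -4a^3 - 27b^2 = -4·(-26)^3 - 27·(34)^2 = 39092 is or is not a square in Q. Here disc(f) = 39092 is not a perfect square in Q, so the Galois group of f over Q is not contained in A_3 and must be all of S_3. The splitting field has degree |S_3| = 6 over Q, so [K : Q] = 6.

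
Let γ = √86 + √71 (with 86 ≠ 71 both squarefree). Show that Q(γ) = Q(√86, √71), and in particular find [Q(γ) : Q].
[Q(γ) : Q] = 4 (equivalently, Q(γ) = Q(√86, √71))

Obviously Q(γ) ⊆ Q(√86, √71), and [Q(√86, √71):Q] = 4 (since 86, 71 are distinct squarefree integers > 1 with 6106 not a perfect square). To show equality we compute the minimal polynomial of γ. From γ = √86 + √71: γ^2 = 86 + 2√(6106) + 71 = 157 + 2√(6106), so γ^2 - 157 = 2√(6106); squaring, (γ^2 - 157)^2 = 4·6106, i.e. γ^4 - 314γ^2 + 24649 - 24424 = 0, i.e. γ^4 - 314γ^2 + 225 = 0. So γ is a root of x^4 - 314x^2 + 225. This polynomial is irreducible over Q: it has no rational root (each ±√86 ± √71 is irrational), and any factorization into two quadratics over Q would force √(6106) ∈ Q (pairing opposite roots) or √86, √71 ∈ Q (other pairings), all impossible. Hence [Q(γ):Q] = 4 = [Q(√86, √71):Q], so Q(γ) = Q(√86, √71).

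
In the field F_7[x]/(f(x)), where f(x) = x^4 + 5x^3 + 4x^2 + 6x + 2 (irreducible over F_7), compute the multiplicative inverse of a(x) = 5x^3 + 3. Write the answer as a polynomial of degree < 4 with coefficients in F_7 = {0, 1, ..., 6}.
a(x)^(-1) ≡ x^3 + 5x^2 + 6x (mod f(x))

Since f is irreducible over F_7, F_7[x]/(f) is a field and a(x) ≠ 0 has an inverse. Apply the extended Euclidean algorithm to f(x) and a(x) in F_7[x]: f(x) = (3x + 1)·a(x) + (4x^2 + 4x + 6);  a(x) = (3x + 4)·(4x^2 + 4x + 6) + (x);  (4x^2 + 4x + 6) = (4x + 4)·(x) + (6). The last nonzero remainder is the constant 6 = gcd(f, a) in F_7. Back-substituting through the division chain expresses 6 = s(x)·a(x) + t(x)·f(x) with s(x) ≡ 6x^3 + 2x^2 + x (mod f), so (6x^3 + 2x^2 + x)·a(x) ≡ 6 (mod f). Multiplying by 6^(-1) ≡ 6 in F_7 gives a(x)^(-1) ≡ 6·(6x^3 + 2x^2 + x) ≡ x^3 + 5x^2 + 6x (mod f). Check: (5x^3 + 3)·(x^3 + 5x^2 + 6x) = 5x^6 + 4x^5 + 2x^4 + 3x^3 + x^2 + 4x ≡ 1 (mod x^4 + 5x^3 + 4x^2 + 6x + 2).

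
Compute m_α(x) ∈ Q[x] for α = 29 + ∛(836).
m_α(x) = x^3 - 87x^2 + 2523x - 25225

Set β = α - 29 = ∛(836), so β^3 = 836. Then (α - 29)^3 - 836 = 0, i.e. α is a root of g(x) = (x - 29)^3 - 836 = x^3 - 87x^2 + 2523x - 25225. Since g(x) = h(x - 29) where h(x) = x^3 - 836, and h is irreducible over Q (because 836 is not a perfect cube, so h has no rational root, and a monic cubic with no rational root is irreducible), g is also irreducible (irreducibility is preserved under the substitution x → x - 29). Hence m_α(x) = x^3 - 87x^2 + 2523x - 25225.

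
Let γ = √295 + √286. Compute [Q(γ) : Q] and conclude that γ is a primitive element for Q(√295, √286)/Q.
[Q(γ) : Q] = 4 (equivalently, Q(γ) = Q(√295, √286))

Obviously Q(γ) ⊆ Q(√295, √286), and [Q(√295, √286):Q] = 4 (since 295, 286 are distinct squarefree integers > 1 with 84370 not a perfect square). To show equality we compute the minimal polynomial of γ. From γ = √295 + √286: γ^2 = 295 + 2√(84370) + 286 = 581 + 2√(84370), so γ^2 - 581 = 2√(84370); squaring, (γ^2 - 581)^2 = 4·84370, i.e. γ^4 - 1162γ^2 + 337561 - 337480 = 0, i.e. γ^4 - 1162γ^2 + 81 = 0. So γ is a root of x^4 - 1162x^2 + 81. This polynomial is irreducible over Q: it has no rational root (each ±√295 ± √286 is irrational), and any factorization into two quadratics over Q would force √(84370) ∈ Q (pairing opposite roots) or √295, √286 ∈ Q (other pairings), all impossible. Hence [Q(γ):Q] = 4 = [Q(√295, √286):Q], so Q(γ) = Q(√295, √286).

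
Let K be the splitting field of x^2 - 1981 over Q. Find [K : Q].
[K : Q] = 2

f(x) = x^2 - 1981 factors as (x - √1981)(x + √1981). The splitting field is K = Q(√1981). Since 1981 is squarefree and > 1, it is not a perfect square, so x^2 - 1981 is irreducible over Q and [Q(√1981) : Q] = 2. Hence [K : Q] = 2.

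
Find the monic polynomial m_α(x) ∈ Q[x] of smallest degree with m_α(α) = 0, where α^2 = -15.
m_α(x) = x^2 + 15

α satisfies α^2 + 15 = 0, so x^2 + 15 annihilates α. Since d = -15 is squarefree and ≠ 1, it is not a perfect square in Q, so x^2 + 15 has no rational root and is therefore irreducible over Q (a degree-2 polynomial over a field is irreducible iff it has no root). Hence m_α(x) = x^2 + 15.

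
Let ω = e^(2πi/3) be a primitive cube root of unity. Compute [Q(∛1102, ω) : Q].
[Q(∛1102, ω) : Q] = 6

[Q(∛1102):Q] = 3 (min poly x^3 - 1102, irreducible since 1102 is not a perfect cube). [Q(ω):Q] = 2 (min poly x^2 + x + 1). Since Q(∛1102) ⊂ R and ω ∉ R, we have ω ∉ Q(∛1102), so x^2 + x + 1 remains irreducible over Q(∛1102) and [Q(∛1102, ω) : Q(∛1102)] = 2. By the tower law, [Q(∛1102, ω) : Q] = 3 · 2 = 6. (In fact Q(∛1102, ω) is the splitting field of x^3 - 1102 over Q.)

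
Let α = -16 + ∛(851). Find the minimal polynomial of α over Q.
m_α(x) = x^3 + 48x^2 + 768x + 3245

Set β = α + 16 = ∛(851), so β^3 = 851. Then (α + 16)^3 - 851 = 0, i.e. α is a root of g(x) = (x + 16)^3 - 851 = x^3 + 48x^2 + 768x + 3245. Since g(x) = h(x + 16) where h(x) = x^3 - 851, and h is irreducible over Q (because 851 is not a perfect cube, so h has no rational root, and a monic cubic with no rational root is irreducible), g is also irreducible (irreducibility is preserved under the substitution x → x + 16). Hence m_α(x) = x^3 + 48x^2 + 768x + 3245.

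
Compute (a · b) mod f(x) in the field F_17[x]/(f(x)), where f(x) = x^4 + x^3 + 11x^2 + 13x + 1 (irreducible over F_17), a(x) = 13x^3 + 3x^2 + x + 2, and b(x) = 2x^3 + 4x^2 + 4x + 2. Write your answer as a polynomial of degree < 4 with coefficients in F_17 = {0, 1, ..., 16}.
a · b ≡ 16x^3 + 2x^2 + 7x + 1 (mod f(x))

Multiply in F_17[x]: a(x)·b(x) = (13x^3 + 3x^2 + x + 2)·(2x^3 + 4x^2 + 4x + 2) = 9x^6 + 7x^5 + 15x^4 + 12x^3 + x^2 + 10x + 4. This has degree ≥ 4, so divide by f(x) over F_17: 9x^6 + 7x^5 + 15x^4 + 12x^3 + x^2 + 10x + 4 = (9x^2 + 15x + 3)·(x^4 + x^3 + 11x^2 + 13x + 1) + (16x^3 + 2x^2 + 7x + 1). Hence a·b ≡ 16x^3 + 2x^2 + 7x + 1 (mod f). (F_17[x]/(f) is a field with 17^4 = 83521 elements since f is irreducible of degree 4.)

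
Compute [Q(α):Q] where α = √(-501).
[Q(α):Q] = 2

[Q(α):Q] equals the degree of the minimal polynomial of α. Here α^2 = -501 and x^2 + 501 is irreducible (d = -501 is squarefree, ≠ 1, hence not a square), so deg(m_α) = 2. Thus [Q(α):Q] = 2.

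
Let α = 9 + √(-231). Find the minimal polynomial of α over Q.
m_α(x) = x^2 - 18x + 312

From α - 9 = √(-231), squaring gives (α - 9)^2 = -231, i.e. α^2 - 18α + 81 = -231, so α^2 - 18α + 312 = 0. The discriminant of x^2 - 18x + 312 is (-18)^2 - 4·(312) = 324 - 1248 = -924, and 4·(-231) is not a perfect square in Q since -231 is squarefree and ≠ 1. Hence x^2 - 18x + 312 is irreducible over Q and is the minimal polynomial of α.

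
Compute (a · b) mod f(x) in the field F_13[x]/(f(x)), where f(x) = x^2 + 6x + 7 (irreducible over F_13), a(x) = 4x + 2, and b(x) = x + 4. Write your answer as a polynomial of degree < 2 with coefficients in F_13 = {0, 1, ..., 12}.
a · b ≡ 7x + 6 (mod f(x))

Multiply in F_13[x]: a(x)·b(x) = (4x + 2)·(x + 4) = 4x^2 + 5x + 8. This has degree ≥ 2, so divide by f(x) over F_13: 4x^2 + 5x + 8 = (4)·(x^2 + 6x + 7) + (7x + 6). Hence a·b ≡ 7x + 6 (mod f). (F_13[x]/(f) is a field with 13^2 = 169 elements since f is irreducible of degree 2.)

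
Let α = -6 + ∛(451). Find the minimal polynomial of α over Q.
m_α(x) = x^3 + 18x^2 + 108x - 235

Set β = α + 6 = ∛(451), so β^3 = 451. Then (α + 6)^3 - 451 = 0, i.e. α is a root of g(x) = (x + 6)^3 - 451 = x^3 + 18x^2 + 108x - 235. Since g(x) = h(x + 6) where h(x) = x^3 - 451, and h is irreducible over Q (because 451 is not a perfect cube, so h has no rational root, and a monic cubic with no rational root is irreducible), g is also irreducible (irreducibility is preserved under the substitution x → x + 6). Hence m_α(x) = x^3 + 18x^2 + 108x - 235.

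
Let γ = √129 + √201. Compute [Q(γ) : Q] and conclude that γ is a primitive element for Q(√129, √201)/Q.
[Q(γ) : Q] = 4 (equivalently, Q(γ) = Q(√129, √201))

Obviously Q(γ) ⊆ Q(√129, √201), and [Q(√129, √201):Q] = 4 (since 129, 201 are distinct squarefree integers > 1 with 25929 not a perfect square). To show equality we compute the minimal polynomial of γ. From γ = √129 + √201: γ^2 = 129 + 2√(25929) + 201 = 330 + 2√(25929), so γ^2 - 330 = 2√(25929); squaring, (γ^2 - 330)^2 = 4·25929, i.e. γ^4 - 660γ^2 + 108900 - 103716 = 0, i.e. γ^4 - 660γ^2 + 5184 = 0. So γ is a root of x^4 - 660x^2 + 5184. This polynomial is irreducible over Q: it has no rational root (each ±√129 ± √201 is irrational), and any factorization into two quadratics over Q would force √(25929) ∈ Q (pairing opposite roots) or √129, √201 ∈ Q (other pairings), all impossible. Hence [Q(γ):Q] = 4 = [Q(√129, √201):Q], so Q(γ) = Q(√129, √201).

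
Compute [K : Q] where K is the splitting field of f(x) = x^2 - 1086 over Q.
[K : Q] = 2

f(x) = x^2 - 1086 factors as (x - √1086)(x + √1086). The splitting field is K = Q(√1086). Since 1086 is squarefree and > 1, it is not a perfect square, so x^2 - 1086 is irreducible over Q and [Q(√1086) : Q] = 2. Hence [K : Q] = 2.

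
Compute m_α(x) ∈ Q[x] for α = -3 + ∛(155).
m_α(x) = x^3 + 9x^2 + 27x - 128

Set β = α + 3 = ∛(155), so β^3 = 155. Then (α + 3)^3 - 155 = 0, i.e. α is a root of g(x) = (x + 3)^3 - 155 = x^3 + 9x^2 + 27x - 128. Since g(x) = h(x + 3) where h(x) = x^3 - 155, and h is irreducible over Q (because 155 is not a perfect cube, so h has no rational root, and a monic cubic with no rational root is irreducible), g is also irreducible (irreducibility is preserved under the substitution x → x + 3). Hence m_α(x) = x^3 + 9x^2 + 27x - 128.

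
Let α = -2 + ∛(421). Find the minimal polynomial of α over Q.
m_α(x) = x^3 + 6x^2 + 12x - 413

Set β = α + 2 = ∛(421), so β^3 = 421. Then (α + 2)^3 - 421 = 0, i.e. α is a root of g(x) = (x + 2)^3 - 421 = x^3 + 6x^2 + 12x - 413. Since g(x) = h(x + 2) where h(x) = x^3 - 421, and h is irreducible over Q (because 421 is not a perfect cube, so h has no rational root, and a monic cubic with no rational root is irreducible), g is also irreducible (irreducibility is preserved under the substitution x → x + 2). Hence m_α(x) = x^3 + 6x^2 + 12x - 413.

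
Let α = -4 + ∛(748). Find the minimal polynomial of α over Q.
m_α(x) = x^3 + 12x^2 + 48x - 684

Set β = α + 4 = ∛(748), so β^3 = 748. Then (α + 4)^3 - 748 = 0, i.e. α is a root of g(x) = (x + 4)^3 - 748 = x^3 + 12x^2 + 48x - 684. Since g(x) = h(x + 4) where h(x) = x^3 - 748, and h is irreducible over Q (because 748 is not a perfect cube, so h has no rational root, and a monic cubic with no rational root is irreducible), g is also irreducible (irreducibility is preserved under the substitution x → x + 4). Hence m_α(x) = x^3 + 12x^2 + 48x - 684.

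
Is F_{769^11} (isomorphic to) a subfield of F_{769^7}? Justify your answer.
No: F_{769^11} is not a subfield of F_{769^7}

F_{p^m} embeds in F_{p^n} iff m | n. Here 11 ∤ 7 (since 7 = 0·11 + 7 with remainder 7 ≠ 0), so F_{769^11} is not a subfield of F_{769^7}. Equivalently: if it were, the tower law would give 11 = [F_{769^11}:F_769] dividing [F_{769^7}:F_769] = 7, contradiction.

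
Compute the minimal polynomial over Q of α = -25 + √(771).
m_α(x) = x^2 + 50x - 146

From α + 25 = √(771), squaring gives (α + 25)^2 = 771, i.e. α^2 + 50α + 625 = 771, so α^2 + 50α - 146 = 0. The discriminant of x^2 + 50x - 146 is (50)^2 - 4·(-146) = 2500 + 584 = 3084, and 4·(771) is not a perfect square in Q since 771 is squarefree and ≠ 1. Hence x^2 + 50x - 146 is irreducible over Q and is the minimal polynomial of α.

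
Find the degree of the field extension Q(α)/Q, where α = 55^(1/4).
[Q(α):Q] = 4

α is a root of x^4 - 55. By Eisenstein's criterion at the prime p = 5 (which divides the constant term 55 but p^2 = 25 does not, since 55 is squarefree), x^4 - 55 is irreducible over Q. Hence [Q(α):Q] = 4.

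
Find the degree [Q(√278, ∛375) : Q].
[Q(√278, ∛375) : Q] = 6

Let L = Q(√278, ∛375). Since Q(√278) ⊂ L and [Q(√278):Q] = 2, the tower law gives 2 | [L:Q]. Likewise Q(∛375) ⊂ L with [Q(∛375):Q] = 3 (because 375 is not a perfect cube), so 3 | [L:Q]. As gcd(2,3) = 1, [L:Q] is divisible by 6. Conversely L is generated over Q by √278 and ∛375, so [L:Q] ≤ 2·3 = 6. Therefore [Q(√278, ∛375) : Q] = 6.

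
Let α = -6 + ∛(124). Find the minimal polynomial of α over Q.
m_α(x) = x^3 + 18x^2 + 108x + 92

Set β = α + 6 = ∛(124), so β^3 = 124. Then (α + 6)^3 - 124 = 0, i.e. α is a root of g(x) = (x + 6)^3 - 124 = x^3 + 18x^2 + 108x + 92. Since g(x) = h(x + 6) where h(x) = x^3 - 124, and h is irreducible over Q (because 124 is not a perfect cube, so h has no rational root, and a monic cubic with no rational root is irreducible), g is also irreducible (irreducibility is preserved under the substitution x → x + 6). Hence m_α(x) = x^3 + 18x^2 + 108x + 92.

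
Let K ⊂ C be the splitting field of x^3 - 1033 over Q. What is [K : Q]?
[K : Q] = 6

The roots of x^3 - 1033 are ∛1033, ω∛1033, ω^2∛1033 where ω = e^(2πi/3) is a primitive cube root of unity, so K = Q(∛1033, ω). Now [Q(∛1033):Q] = 3 (since 1033 is not a perfect cube, x^3 - 1033 is irreducible) and [Q(ω):Q] = 2. Both 2 and 3 divide [K:Q], and [K:Q] ≤ 3·2 = 6, so [K:Q] = 6. (Equivalently: Q(∛1033) ⊂ R but ω ∉ R, so [K : Q(∛1033)] = 2.)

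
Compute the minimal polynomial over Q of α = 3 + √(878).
m_α(x) = x^2 - 6x - 869

From α - 3 = √(878), squaring gives (α - 3)^2 = 878, i.e. α^2 - 6α + 9 = 878, so α^2 - 6α - 869 = 0. The discriminant of x^2 - 6x - 869 is (-6)^2 - 4·(-869) = 36 + 3476 = 3512, and 4·(878) is not a perfect square in Q since 878 is squarefree and ≠ 1. Hence x^2 - 6x - 869 is irreducible over Q and is the minimal polynomial of α.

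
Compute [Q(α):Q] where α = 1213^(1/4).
[Q(α):Q] = 4

α is a root of x^4 - 1213. By Eisenstein's criterion at the prime p = 1213 (which divides the constant term 1213 but p^2 = 1471369 does not, since 1213 is squarefree), x^4 - 1213 is irreducible over Q. Hence [Q(α):Q] = 4.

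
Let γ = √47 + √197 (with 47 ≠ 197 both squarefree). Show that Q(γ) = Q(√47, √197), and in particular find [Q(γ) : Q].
[Q(γ) : Q] = 4 (equivalently, Q(γ) = Q(√47, √197))

Obviously Q(γ) ⊆ Q(√47, √197), and [Q(√47, √197):Q] = 4 (since 47, 197 are distinct squarefree integers > 1 with 9259 not a perfect square). To show equality we compute the minimal polynomial of γ. From γ = √47 + √197: γ^2 = 47 + 2√(9259) + 197 = 244 + 2√(9259), so γ^2 - 244 = 2√(9259); squaring, (γ^2 - 244)^2 = 4·9259, i.e. γ^4 - 488γ^2 + 59536 - 37036 = 0, i.e. γ^4 - 488γ^2 + 22500 = 0. So γ is a root of x^4 - 488x^2 + 22500. This polynomial is irreducible over Q: it has no rational root (each ±√47 ± √197 is irrational), and any factorization into two quadratics over Q would force √(9259) ∈ Q (pairing opposite roots) or √47, √197 ∈ Q (other pairings), all impossible. Hence [Q(γ):Q] = 4 = [Q(√47, √197):Q], so Q(γ) = Q(√47, √197).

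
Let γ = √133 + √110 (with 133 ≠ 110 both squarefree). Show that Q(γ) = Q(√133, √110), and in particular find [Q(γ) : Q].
[Q(γ) : Q] = 4 (equivalently, Q(γ) = Q(√133, √110))

Obviously Q(γ) ⊆ Q(√133, √110), and [Q(√133, √110):Q] = 4 (since 133, 110 are distinct squarefree integers > 1 with 14630 not a perfect square). To show equality we compute the minimal polynomial of γ. From γ = √133 + √110: γ^2 = 133 + 2√(14630) + 110 = 243 + 2√(14630), so γ^2 - 243 = 2√(14630); squaring, (γ^2 - 243)^2 = 4·14630, i.e. γ^4 - 486γ^2 + 59049 - 58520 = 0, i.e. γ^4 - 486γ^2 + 529 = 0. So γ is a root of x^4 - 486x^2 + 529. This polynomial is irreducible over Q: it has no rational root (each ±√133 ± √110 is irrational), and any factorization into two quadratics over Q would force √(14630) ∈ Q (pairing opposite roots) or √133, √110 ∈ Q (other pairings), all impossible. Hence [Q(γ):Q] = 4 = [Q(√133, √110):Q], so Q(γ) = Q(√133, √110).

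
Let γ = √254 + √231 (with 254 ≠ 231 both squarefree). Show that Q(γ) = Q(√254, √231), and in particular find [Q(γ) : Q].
[Q(γ) : Q] = 4 (equivalently, Q(γ) = Q(√254, √231))

Obviously Q(γ) ⊆ Q(√254, √231), and [Q(√254, √231):Q] = 4 (since 254, 231 are distinct squarefree integers > 1 with 58674 not a perfect square). To show equality we compute the minimal polynomial of γ. From γ = √254 + √231: γ^2 = 254 + 2√(58674) + 231 = 485 + 2√(58674), so γ^2 - 485 = 2√(58674); squaring, (γ^2 - 485)^2 = 4·58674, i.e. γ^4 - 970γ^2 + 235225 - 234696 = 0, i.e. γ^4 - 970γ^2 + 529 = 0. So γ is a root of x^4 - 970x^2 + 529. This polynomial is irreducible over Q: it has no rational root (each ±√254 ± √231 is irrational), and any factorization into two quadratics over Q would force √(58674) ∈ Q (pairing opposite roots) or √254, √231 ∈ Q (other pairings), all impossible. Hence [Q(γ):Q] = 4 = [Q(√254, √231):Q], so Q(γ) = Q(√254, √231).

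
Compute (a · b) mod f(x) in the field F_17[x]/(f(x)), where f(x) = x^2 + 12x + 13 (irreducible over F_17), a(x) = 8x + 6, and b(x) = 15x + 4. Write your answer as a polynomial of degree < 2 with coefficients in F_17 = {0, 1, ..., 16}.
a · b ≡ 8x + 11 (mod f(x))

Multiply in F_17[x]: a(x)·b(x) = (8x + 6)·(15x + 4) = x^2 + 3x + 7. This has degree ≥ 2, so divide by f(x) over F_17: x^2 + 3x + 7 = (1)·(x^2 + 12x + 13) + (8x + 11). Hence a·b ≡ 8x + 11 (mod f). (F_17[x]/(f) is a field with 17^2 = 289 elements since f is irreducible of degree 2.)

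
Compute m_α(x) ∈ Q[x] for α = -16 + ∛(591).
m_α(x) = x^3 + 48x^2 + 768x + 3505

Set β = α + 16 = ∛(591), so β^3 = 591. Then (α + 16)^3 - 591 = 0, i.e. α is a root of g(x) = (x + 16)^3 - 591 = x^3 + 48x^2 + 768x + 3505. Since g(x) = h(x + 16) where h(x) = x^3 - 591, and h is irreducible over Q (because 591 is not a perfect cube, so h has no rational root, and a monic cubic with no rational root is irreducible), g is also irreducible (irreducibility is preserved under the substitution x → x + 16). Hence m_α(x) = x^3 + 48x^2 + 768x + 3505.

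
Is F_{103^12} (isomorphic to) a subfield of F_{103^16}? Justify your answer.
No: F_{103^12} is not a subfield of F_{103^16}

F_{p^m} embeds in F_{p^n} iff m | n. Here 12 ∤ 16 (since 16 = 1·12 + 4 with remainder 4 ≠ 0), so F_{103^12} is not a subfield of F_{103^16}. Equivalently: if it were, the tower law would give 12 = [F_{103^12}:F_103] dividing [F_{103^16}:F_103] = 16, contradiction.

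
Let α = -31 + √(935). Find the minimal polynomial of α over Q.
m_α(x) = x^2 + 62x + 26

From α + 31 = √(935), squaring gives (α + 31)^2 = 935, i.e. α^2 + 62α + 961 = 935, so α^2 + 62α + 26 = 0. The discriminant of x^2 + 62x + 26 is (62)^2 - 4·(26) = 3844 - 104 = 3740, and 4·(935) is not a perfect square in Q since 935 is squarefree and ≠ 1. Hence x^2 + 62x + 26 is irreducible over Q and is the minimal polynomial of α.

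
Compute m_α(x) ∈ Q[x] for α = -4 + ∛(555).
m_α(x) = x^3 + 12x^2 + 48x - 491

Set β = α + 4 = ∛(555), so β^3 = 555. Then (α + 4)^3 - 555 = 0, i.e. α is a root of g(x) = (x + 4)^3 - 555 = x^3 + 12x^2 + 48x - 491. Since g(x) = h(x + 4) where h(x) = x^3 - 555, and h is irreducible over Q (because 555 is not a perfect cube, so h has no rational root, and a monic cubic with no rational root is irreducible), g is also irreducible (irreducibility is preserved under the substitution x → x + 4). Hence m_α(x) = x^3 + 12x^2 + 48x - 491.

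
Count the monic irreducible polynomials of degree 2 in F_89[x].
There are 3916 monic irreducible polynomials of degree 2 over F_89

Each element of F_{89^2} that lies in no proper subfield is a root of exactly one monic irreducible of degree 2 over F_89, and each such polynomial has 2 distinct roots in F_{89^2}. By Möbius inversion the count is N_89(2) = (1/2) Σ_{d|2} μ(2/d) · 89^d = (1/2)(μ(2)·89^1 + μ(1)·89^2) = 7832/2 = 3916.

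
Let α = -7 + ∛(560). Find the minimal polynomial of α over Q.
m_α(x) = x^3 + 21x^2 + 147x - 217

Set β = α + 7 = ∛(560), so β^3 = 560. Then (α + 7)^3 - 560 = 0, i.e. α is a root of g(x) = (x + 7)^3 - 560 = x^3 + 21x^2 + 147x - 217. Since g(x) = h(x + 7) where h(x) = x^3 - 560, and h is irreducible over Q (because 560 is not a perfect cube, so h has no rational root, and a monic cubic with no rational root is irreducible), g is also irreducible (irreducibility is preserved under the substitution x → x + 7). Hence m_α(x) = x^3 + 21x^2 + 147x - 217.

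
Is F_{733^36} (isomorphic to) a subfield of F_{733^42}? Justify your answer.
No: F_{733^36} is not a subfield of F_{733^42}

F_{p^m} embeds in F_{p^n} iff m | n. Here 36 ∤ 42 (since 42 = 1·36 + 6 with remainder 6 ≠ 0), so F_{733^36} is not a subfield of F_{733^42}. Equivalently: if it were, the tower law would give 36 = [F_{733^36}:F_733] dividing [F_{733^42}:F_733] = 42, contradiction.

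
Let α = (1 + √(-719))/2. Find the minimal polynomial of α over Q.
m_α(x) = x^2 - x + 180

From 2α - 1 = √(-719), squaring gives (2α - 1)^2 = -719, i.e. 4α^2 - 4α + 1 = -719, so α^2 - α + (1 + 719)/4 = 0. Since -719 ≡ 1 (mod 4), (1 + 719)/4 = 180 ∈ Z. The polynomial x^2 - x + 180 has discriminant 1 - 4·(180) = -719, which is not a perfect square in Q (d = -719 is squarefree and ≠ 1), so x^2 - x + 180 is irreducible over Q. It is the minimal polynomial of α.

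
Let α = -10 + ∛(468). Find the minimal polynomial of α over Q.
m_α(x) = x^3 + 30x^2 + 300x + 532

Set β = α + 10 = ∛(468), so β^3 = 468. Then (α + 10)^3 - 468 = 0, i.e. α is a root of g(x) = (x + 10)^3 - 468 = x^3 + 30x^2 + 300x + 532. Since g(x) = h(x + 10) where h(x) = x^3 - 468, and h is irreducible over Q (because 468 is not a perfect cube, so h has no rational root, and a monic cubic with no rational root is irreducible), g is also irreducible (irreducibility is preserved under the substitution x → x + 10). Hence m_α(x) = x^3 + 30x^2 + 300x + 532.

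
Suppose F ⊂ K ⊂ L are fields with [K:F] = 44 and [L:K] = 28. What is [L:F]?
[L:F] = 1232

The tower law says that for any tower of field extensions F ⊂ K ⊂ L with finite degrees, [L:F] = [L:K] · [K:F]. Here this gives [L:F] = 28 · 44 = 1232.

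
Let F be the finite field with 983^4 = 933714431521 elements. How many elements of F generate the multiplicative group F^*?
There are φ(933714431520) = 223744819200 primitive elements

F_q^* is cyclic of order q - 1 = 933714431520. A cyclic group of order m has exactly φ(m) generators. Here m = 933714431520 = 2^5 · 3 · 5 · 13 · 41 · 491 · 7433, so the number of primitive elements is φ(933714431520) = 223744819200.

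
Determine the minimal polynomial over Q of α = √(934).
m_α(x) = x^2 - 934

α satisfies α^2 - 934 = 0, so x^2 - 934 annihilates α. Since d = 934 is squarefree and ≠ 1, it is not a perfect square in Q, so x^2 - 934 has no rational root and is therefore irreducible over Q (a degree-2 polynomial over a field is irreducible iff it has no root). Hence m_α(x) = x^2 - 934.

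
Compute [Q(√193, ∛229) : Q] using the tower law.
[Q(√193, ∛229) : Q] = 6

Let L = Q(√193, ∛229). Since Q(√193) ⊂ L and [Q(√193):Q] = 2, the tower law gives 2 | [L:Q]. Likewise Q(∛229) ⊂ L with [Q(∛229):Q] = 3 (because 229 is not a perfect cube), so 3 | [L:Q]. As gcd(2,3) = 1, [L:Q] is divisible by 6. Conversely L is generated over Q by √193 and ∛229, so [L:Q] ≤ 2·3 = 6. Therefore [Q(√193, ∛229) : Q] = 6.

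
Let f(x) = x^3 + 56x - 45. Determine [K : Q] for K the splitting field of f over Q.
[K : Q] = 6

By the rational root test, any rational root of the monic integer polynomial f(x) = x^3 + 56x - 45 must be an integer dividing the constant term -45, i.e. one of ±{1, 3, 5, 9, 15, 45}. Evaluating: f(1) = 12, f(-1) = -102, f(3) = 150, f(-3) = -240, f(5) = 360, f(-5) = -450, f(9) = 1188, f(-9) = -1278, f(15) = 4170, f(-15) = -4260, f(45) = 93600, f(-45) = -93690; none is 0, so f has no rational root and is therefore irreducible over Q (a cubic with no linear factor over a field is irreducible). For an irreducible cubic, the Galois group is A_3 or S_3 according as the discriminant disc(f) = -4a^3 - 27b^2 = -4·(56)^3 - 27·(-45)^2 = -757139 is or is not a square in Q. Here disc(f) = -757139 is not a perfect square in Q, so the Galois group of f over Q is not contained in A_3 and must be all of S_3. The splitting field has degree |S_3| = 6 over Q, so [K : Q] = 6.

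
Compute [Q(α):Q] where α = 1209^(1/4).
[Q(α):Q] = 4

α is a root of x^4 - 1209. By Eisenstein's criterion at the prime p = 3 (which divides the constant term 1209 but p^2 = 9 does not, since 1209 is squarefree), x^4 - 1209 is irreducible over Q. Hence [Q(α):Q] = 4.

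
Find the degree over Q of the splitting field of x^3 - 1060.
[K : Q] = 6

The roots of x^3 - 1060 are ∛1060, ω∛1060, ω^2∛1060 where ω = e^(2πi/3) is a primitive cube root of unity, so K = Q(∛1060, ω). Now [Q(∛1060):Q] = 3 (since 1060 is not a perfect cube, x^3 - 1060 is irreducible) and [Q(ω):Q] = 2. Both 2 and 3 divide [K:Q], and [K:Q] ≤ 3·2 = 6, so [K:Q] = 6. (Equivalently: Q(∛1060) ⊂ R but ω ∉ R, so [K : Q(∛1060)] = 2.)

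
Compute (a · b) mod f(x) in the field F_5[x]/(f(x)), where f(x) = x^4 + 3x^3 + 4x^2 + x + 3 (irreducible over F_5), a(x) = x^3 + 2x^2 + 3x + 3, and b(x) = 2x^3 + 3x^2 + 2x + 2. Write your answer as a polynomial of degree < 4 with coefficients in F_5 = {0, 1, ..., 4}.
a · b ≡ x^3 + x + 2 (mod f(x))

Multiply in F_5[x]: a(x)·b(x) = (x^3 + 2x^2 + 3x + 3)·(2x^3 + 3x^2 + 2x + 2) = 2x^6 + 2x^5 + 4x^4 + x^3 + 4x^2 + 2x + 1. This has degree ≥ 4, so divide by f(x) over F_5: 2x^6 + 2x^5 + 4x^4 + x^3 + 4x^2 + 2x + 1 = (2x^2 + x + 3)·(x^4 + 3x^3 + 4x^2 + x + 3) + (x^3 + x + 2). Hence a·b ≡ x^3 + x + 2 (mod f). (F_5[x]/(f) is a field with 5^4 = 625 elements since f is irreducible of degree 4.)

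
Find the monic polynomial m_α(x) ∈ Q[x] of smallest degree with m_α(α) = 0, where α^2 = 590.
m_α(x) = x^2 - 590

α satisfies α^2 - 590 = 0, so x^2 - 590 annihilates α. Since d = 590 is squarefree and ≠ 1, it is not a perfect square in Q, so x^2 - 590 has no rational root and is therefore irreducible over Q (a degree-2 polynomial over a field is irreducible iff it has no root). Hence m_α(x) = x^2 - 590.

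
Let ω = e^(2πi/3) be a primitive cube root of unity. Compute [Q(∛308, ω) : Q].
[Q(∛308, ω) : Q] = 6

[Q(∛308):Q] = 3 (min poly x^3 - 308, irreducible since 308 is not a perfect cube). [Q(ω):Q] = 2 (min poly x^2 + x + 1). Since Q(∛308) ⊂ R and ω ∉ R, we have ω ∉ Q(∛308), so x^2 + x + 1 remains irreducible over Q(∛308) and [Q(∛308, ω) : Q(∛308)] = 2. By the tower law, [Q(∛308, ω) : Q] = 3 · 2 = 6. (In fact Q(∛308, ω) is the splitting field of x^3 - 308 over Q.)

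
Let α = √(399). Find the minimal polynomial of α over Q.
m_α(x) = x^2 - 399

α satisfies α^2 - 399 = 0, so x^2 - 399 annihilates α. Since d = 399 is squarefree and ≠ 1, it is not a perfect square in Q, so x^2 - 399 has no rational root and is therefore irreducible over Q (a degree-2 polynomial over a field is irreducible iff it has no root). Hence m_α(x) = x^2 - 399.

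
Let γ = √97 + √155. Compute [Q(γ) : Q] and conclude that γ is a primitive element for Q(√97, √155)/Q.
[Q(γ) : Q] = 4 (equivalently, Q(γ) = Q(√97, √155))

Obviously Q(γ) ⊆ Q(√97, √155), and [Q(√97, √155):Q] = 4 (since 97, 155 are distinct squarefree integers > 1 with 15035 not a perfect square). To show equality we compute the minimal polynomial of γ. From γ = √97 + √155: γ^2 = 97 + 2√(15035) + 155 = 252 + 2√(15035), so γ^2 - 252 = 2√(15035); squaring, (γ^2 - 252)^2 = 4·15035, i.e. γ^4 - 504γ^2 + 63504 - 60140 = 0, i.e. γ^4 - 504γ^2 + 3364 = 0. So γ is a root of x^4 - 504x^2 + 3364. This polynomial is irreducible over Q: it has no rational root (each ±√97 ± √155 is irrational), and any factorization into two quadratics over Q would force √(15035) ∈ Q (pairing opposite roots) or √97, √155 ∈ Q (other pairings), all impossible. Hence [Q(γ):Q] = 4 = [Q(√97, √155):Q], so Q(γ) = Q(√97, √155).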